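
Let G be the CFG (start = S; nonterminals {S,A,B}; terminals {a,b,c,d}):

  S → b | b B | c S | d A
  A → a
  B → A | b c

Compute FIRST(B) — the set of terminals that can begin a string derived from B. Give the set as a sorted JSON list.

FIRST sets, iterate to fixpoint:
pass 1:
  A via A→a: +{a}
  B via B→A: +{a}
  B via B→b c: +{b}
  S via S→b: +{b}
  S via S→c S: +{c}
  S via S→d A: +{d}
  S: {b,c,d}  A: {a}  B: {a,b}
pass 2: done
  S: {b,c,d}  A: {a}  B: {a,b}

FIRST(B) = ["a", "b"]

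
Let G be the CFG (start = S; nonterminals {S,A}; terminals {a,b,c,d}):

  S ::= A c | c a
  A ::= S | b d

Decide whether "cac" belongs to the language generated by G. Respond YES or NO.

Convert to CNF:
  S -> A T0 | T0 T3
  A -> A T0 | T0 T3 | T1 T2
  T0 -> c
  T1 -> b
  T2 -> d
  T3 -> a

CYK fill:
  cell(0,0) c: {T0}  orig:{}
  cell(1,1) a: {T3}  orig:{}
  cell(2,2) c: {T0}  orig:{}
  cell(0,1) ca: {A,S}
  cell(1,2) ac: ∅
  cell(0,2) cac: {A,S}

S ∈ T[0,2] ⇒ YES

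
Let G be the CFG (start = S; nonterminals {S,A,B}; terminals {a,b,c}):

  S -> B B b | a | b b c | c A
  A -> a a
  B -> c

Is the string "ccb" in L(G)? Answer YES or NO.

Convert to CNF:
  S -> B X3 | T1 X4 | T2 A | a
  A -> T0 T0
  B -> c
  T0 -> a
  T1 -> b
  T2 -> c
  X3 -> B T1
  X4 -> T1 T2

CYK table (by increasing span):
  T[0,0] 'c' = {B,T2}  orig:{B}
  T[1,1] 'c' = {B,T2}  orig:{B}
  T[2,2] 'b' = {T1}  orig:{}
  T[0,1] 'cc' = ∅
  T[1,2] 'cb' = {X3}  orig:{}
  T[0,2] 'ccb' = {S}

S ∈ T[0,2] ⇒ YES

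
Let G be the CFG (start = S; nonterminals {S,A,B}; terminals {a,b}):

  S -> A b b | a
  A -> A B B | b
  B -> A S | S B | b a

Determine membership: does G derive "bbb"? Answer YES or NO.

CNF form of G:
  S -> A X3 | a
  A -> A X2 | b
  B -> A S | S B | T0 T1
  T0 -> b
  T1 -> a
  X2 -> B B
  X3 -> T0 T0

CYK table (by increasing span):
  [0..0]={A,T0}  "b"  orig:{A}
  [1..1]={A,T0}  "b"  orig:{A}
  [2..2]={A,T0}  "b"  orig:{A}
  [0..1]={X3}  "bb"  orig:{}
  [1..2]={X3}  "bb"  orig:{}
  [0..2]={S}  "bbb"

S ∈ T[0,2] ⇒ YES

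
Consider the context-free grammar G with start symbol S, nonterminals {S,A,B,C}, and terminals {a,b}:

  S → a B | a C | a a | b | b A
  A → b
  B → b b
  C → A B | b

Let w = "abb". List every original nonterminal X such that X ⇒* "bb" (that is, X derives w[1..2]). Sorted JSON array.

Convert to CNF:
  S -> T0 A | T1 B | T1 C | T1 T1 | b
  A -> b
  B -> T0 T0
  C -> A B | b
  T0 -> b
  T1 -> a

CYK table (by increasing span) — only the sub-triangle for w[1..2]:
  T[1,1] 'b' = {A,C,S,T0}  orig:{A,C,S}
  T[2,2] 'b' = {A,C,S,T0}  orig:{A,C,S}
  T[1,2] 'bb' = {B,S}

Original NTs in T[1,2] deriving "bb": ["B", "S"]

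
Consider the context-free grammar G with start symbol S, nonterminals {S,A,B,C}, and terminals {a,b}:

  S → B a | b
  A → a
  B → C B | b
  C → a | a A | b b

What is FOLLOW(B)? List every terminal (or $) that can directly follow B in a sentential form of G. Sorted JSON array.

Compute FIRST by fixpoint:
pass 1:
  A via A→a: +{a}
  B via B→b: +{b}
  C via C→a: +{a}
  C via C→b b: +{b}
  S via S→B a: +{b}
  S: {b}  A: {a}  B: {b}  C: {a,b}
pass 2:
  B via B→C B: +{a}
  S via S→B a: +{a}
  S: {a,b}  A: {a}  B: {a,b}  C: {a,b}
pass 3: done
  S: {a,b}  A: {a}  B: {a,b}  C: {a,b}

FOLLOW sets:
initialize: $ ∈ FOLLOW(S)
pass 1:
  B→C B: FOLLOW(C) ⊇ FIRST(B) = {a,b}; new: +{a,b}
  C→a A: FOLLOW(A) ⊇ FOLLOW(C) ⊇ {a,b}; new: +{a,b}
  S→B a: FOLLOW(B) ⊇ FIRST(a) = {a}; new: +{a}
  S: {$}  A: {a,b}  B: {a}  C: {a,b}
pass 2: done
  S: {$}  A: {a,b}  B: {a}  C: {a,b}

FOLLOW(B) = ["a"]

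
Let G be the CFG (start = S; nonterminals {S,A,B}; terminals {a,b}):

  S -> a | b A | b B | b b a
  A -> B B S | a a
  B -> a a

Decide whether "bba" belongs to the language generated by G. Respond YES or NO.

CNF form of G:
  S -> T1 A | T1 B | T1 X3 | a
  A -> B X2 | T0 T0
  B -> T0 T0
  T0 -> a
  T1 -> b
  X2 -> B S
  X3 -> T1 T0

Fill CYK table bottom-up:
  T[0,0] 'b' = {T1}  orig:{}
  T[1,1] 'b' = {T1}  orig:{}
  T[2,2] 'a' = {S,T0}  orig:{S}
  T[0,1] 'bb' = ∅
  T[1,2] 'ba' = {X3}  orig:{}
  T[0,2] 'bba' = {S}

S ∈ T[0,2] ⇒ YES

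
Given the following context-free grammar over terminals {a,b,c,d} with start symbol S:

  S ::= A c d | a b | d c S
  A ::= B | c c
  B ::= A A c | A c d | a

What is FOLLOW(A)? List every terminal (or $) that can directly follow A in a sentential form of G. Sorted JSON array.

Compute FIRST by fixpoint:
[1]
  A via A→c c: +{c}
  B via B→A A c: +{c}
  B via B→a: +{a}
  S via S→A c d: +{c}
  S via S→a b: +{a}
  S via S→d c S: +{d}
  FIRST[S]={a,c,d}  FIRST[A]={c}  FIRST[B]={a,c}
[2]
  A via A→B: +{a}
  FIRST[S]={a,c,d}  FIRST[A]={a,c}  FIRST[B]={a,c}
[3] — fixpoint
  FIRST[S]={a,c,d}  FIRST[A]={a,c}  FIRST[B]={a,c}

FOLLOW iteration:
seed FOLLOW(S) with $
iter 1:
  B→A A c: FOLLOW(A) ⊇ FIRST(A) = {a,c}; new: +{a,c}
  S: {$}  A: {a,c}  B: {}
iter 2:
  A→B: FOLLOW(B) ⊇ FOLLOW(A) ⊇ {a,c}; new: +{a,c}
  S: {$}  A: {a,c}  B: {a,c}
iter 3: — fixpoint
  S: {$}  A: {a,c}  B: {a,c}

FOLLOW(A) = ["a", "c"]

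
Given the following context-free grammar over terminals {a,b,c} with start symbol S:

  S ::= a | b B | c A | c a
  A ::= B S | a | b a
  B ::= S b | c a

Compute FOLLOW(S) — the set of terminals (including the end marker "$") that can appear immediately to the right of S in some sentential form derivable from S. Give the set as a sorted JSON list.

Compute FIRST by fixpoint:
iter 1:
  A via A→a: +{a}
  A via A→b a: +{b}
  B via B→c a: +{c}
  S via S→a: +{a}
  S via S→b B: +{b}
  S via S→c A: +{c}
  S: {a,b,c}  A: {a,b}  B: {c}
iter 2:
  A via A→B S: +{c}
  B via B→S b: +{a,b}
  S: {a,b,c}  A: {a,b,c}  B: {a,b,c}
iter 3: (no change)
  S: {a,b,c}  A: {a,b,c}  B: {a,b,c}

Compute FOLLOW by fixpoint:
seed FOLLOW(S) with $
pass 1:
  A→B S: FOLLOW(B) ⊇ FIRST(S) = {a,b,c}; new: +{a,b,c}
  B→S b: FOLLOW(S) ⊇ FIRST(b) = {b}; new: +{b}
  S→b B: FOLLOW(B) ⊇ FOLLOW(S) ⊇ {$,b}; new: +{$}
  S→c A: FOLLOW(A) ⊇ FOLLOW(S) ⊇ {$,b}; new: +{$,b}
  S: {$,b}  A: {$,b}  B: {$,a,b,c}
pass 2: done
  S: {$,b}  A: {$,b}  B: {$,a,b,c}

FOLLOW(S) = ["$", "b"]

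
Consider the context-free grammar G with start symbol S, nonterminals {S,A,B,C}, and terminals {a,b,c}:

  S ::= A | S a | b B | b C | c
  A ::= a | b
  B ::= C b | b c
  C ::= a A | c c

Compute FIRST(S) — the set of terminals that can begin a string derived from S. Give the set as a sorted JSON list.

FIRST sets, iterate to fixpoint:
round 1:
  A via A→a: +{a}
  A via A→b: +{b}
  B via B→b c: +{b}
  C via C→a A: +{a}
  C via C→c c: +{c}
  S via S→A: +{a,b}
  S via S→c: +{c}
  FIRST[S]={a,b,c}  FIRST[A]={a,b}  FIRST[B]={b}  FIRST[C]={a,c}
round 2:
  B via B→C b: +{a,c}
  FIRST[S]={a,b,c}  FIRST[A]={a,b}  FIRST[B]={a,b,c}  FIRST[C]={a,c}
round 3: — fixpoint
  FIRST[S]={a,b,c}  FIRST[A]={a,b}  FIRST[B]={a,b,c}  FIRST[C]={a,c}

FIRST(S) = ["a", "b", "c"]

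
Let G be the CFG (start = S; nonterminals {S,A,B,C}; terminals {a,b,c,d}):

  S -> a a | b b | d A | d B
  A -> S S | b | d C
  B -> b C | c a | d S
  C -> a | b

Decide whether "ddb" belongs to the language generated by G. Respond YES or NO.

Convert to CNF:
  S -> T0 A | T0 B | T1 T1 | T3 T3
  A -> S S | T0 C | b
  B -> T0 S | T1 C | T2 T3
  C -> a | b
  T0 -> d
  T1 -> b
  T2 -> c
  T3 -> a

CYK fill:
  [0..0]={T0}  "d"  orig:{}
  [1..1]={T0}  "d"  orig:{}
  [2..2]={A,C,T1}  "b"  orig:{A,C}
  [0..1]=∅  "dd"
  [1..2]={A,S}  "db"
  [0..2]={B,S}  "ddb"

S ∈ T[0,2] ⇒ YES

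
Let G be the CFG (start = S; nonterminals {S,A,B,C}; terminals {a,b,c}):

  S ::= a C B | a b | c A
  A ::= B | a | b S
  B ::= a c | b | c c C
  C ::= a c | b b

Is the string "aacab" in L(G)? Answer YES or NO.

CNF form of G:
  S -> T0 T2 | T0 X5 | T1 A
  A -> T0 T1 | T1 X3 | T2 S | a | b
  B -> T0 T1 | T1 X4 | b
  C -> T0 T1 | T2 T2
  T0 -> a
  T1 -> c
  T2 -> b
  X3 -> T1 C
  X4 -> T1 C
  X5 -> C B

CYK fill:
  [0..0]={A,T0}  "a"  orig:{A}
  [1..1]={A,T0}  "a"  orig:{A}
  [2..2]={T1}  "c"  orig:{}
  [3..3]={A,T0}  "a"  orig:{A}
  [4..4]={A,B,T2}  "b"  orig:{A,B}
  [0..1]=∅  "aa"
  [1..2]={A,B,C}  "ac"
  [2..3]={S}  "ca"
  [3..4]={S}  "ab"
  [0..2]=∅  "aac"
  [1..3]=∅  "aca"
  [2..4]=∅  "cab"
  [0..3]=∅  "aaca"
  [1..4]=∅  "acab"
  [0..4]=∅  "aacab"

S ∉ T[0,4] ⇒ NO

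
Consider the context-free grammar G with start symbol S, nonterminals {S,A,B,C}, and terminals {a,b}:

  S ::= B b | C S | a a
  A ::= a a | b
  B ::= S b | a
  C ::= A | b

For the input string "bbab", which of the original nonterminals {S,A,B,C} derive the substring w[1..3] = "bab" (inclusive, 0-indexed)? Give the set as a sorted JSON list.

CNF form of G:
  S -> B T1 | C S | T0 T0
  A -> T0 T0 | b
  B -> S T1 | a
  C -> T0 T0 | b
  T0 -> a
  T1 -> b

Fill CYK table bottom-up (cells [i..j] with 1 ≤ i ≤ j ≤ 3 only):
  cell(1,1) b: {A,C,T1}  orig:{A,C}
  cell(2,2) a: {B,T0}  orig:{B}
  cell(3,3) b: {A,C,T1}  orig:{A,C}
  cell(1,2) ba: ∅
  cell(2,3) ab: {S}
  cell(1,3) bab: {S}

Original NTs in T[1,3] deriving "bab": ["S"]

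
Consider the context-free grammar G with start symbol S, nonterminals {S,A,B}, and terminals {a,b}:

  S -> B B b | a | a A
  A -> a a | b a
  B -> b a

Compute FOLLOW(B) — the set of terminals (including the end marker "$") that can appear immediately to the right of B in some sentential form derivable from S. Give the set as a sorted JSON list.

Compute FIRST by fixpoint:
pass 1:
  A via A→a a: +{a}
  A via A→b a: +{b}
  B via B→b a: +{b}
  S via S→B B b: +{b}
  S via S→a: +{a}
  FIRST(S)={a,b}  FIRST(A)={a,b}  FIRST(B)={b}
pass 2: (no change)
  FIRST(S)={a,b}  FIRST(A)={a,b}  FIRST(B)={b}

FOLLOW sets:
initialize: $ ∈ FOLLOW(S)
[1]
  S→B B b: FOLLOW(B) ⊇ FIRST(B) = {b}; new: +{b}
  S→a A: FOLLOW(A) ⊇ FOLLOW(S) ⊇ {$}; new: +{$}
  FOLLOW(S)={$}  FOLLOW(A)={$}  FOLLOW(B)={b}
[2] (stable)
  FOLLOW(S)={$}  FOLLOW(A)={$}  FOLLOW(B)={b}

FOLLOW(B) = ["b"]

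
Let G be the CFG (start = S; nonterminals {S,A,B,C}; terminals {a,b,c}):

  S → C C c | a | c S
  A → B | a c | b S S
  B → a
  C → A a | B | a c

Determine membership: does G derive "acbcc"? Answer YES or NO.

Convert to CNF:
  S -> C X4 | T1 S | a
  A -> T0 T1 | T2 X3 | a
  B -> a
  C -> A T0 | T0 T1 | a
  T0 -> a
  T1 -> c
  T2 -> b
  X3 -> S S
  X4 -> C T1

Fill CYK table bottom-up:
  T[0,0] 'a' = {A,B,C,S,T0}  orig:{A,B,C,S}
  T[1,1] 'c' = {T1}  orig:{}
  T[2,2] 'b' = {T2}  orig:{}
  T[3,3] 'c' = {T1}  orig:{}
  T[4,4] 'c' = {T1}  orig:{}
  T[0,1] 'ac' = {A,C,X4}  orig:{A,C}
  T[1,2] 'cb' = ∅
  T[2,3] 'bc' = ∅
  T[3,4] 'cc' = ∅
  T[0,2] 'acb' = ∅
  T[1,3] 'cbc' = ∅
  T[2,4] 'bcc' = ∅
  T[0,3] 'acbc' = ∅
  T[1,4] 'cbcc' = ∅
  T[0,4] 'acbcc' = ∅

S ∉ T[0,4] ⇒ NO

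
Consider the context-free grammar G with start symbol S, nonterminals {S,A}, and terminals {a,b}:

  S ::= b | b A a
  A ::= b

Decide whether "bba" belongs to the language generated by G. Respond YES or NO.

Convert to CNF:
  S -> T0 X2 | b
  A -> b
  T0 -> b
  T1 -> a
  X2 -> A T1

CYK table (by increasing span):
  cell(0,0) b: {A,S,T0}  orig:{A,S}
  cell(1,1) b: {A,S,T0}  orig:{A,S}
  cell(2,2) a: {T1}  orig:{}
  cell(0,1) bb: ∅
  cell(1,2) ba: {X2}  orig:{}
  cell(0,2) bba: {S}

S ∈ T[0,2] ⇒ YES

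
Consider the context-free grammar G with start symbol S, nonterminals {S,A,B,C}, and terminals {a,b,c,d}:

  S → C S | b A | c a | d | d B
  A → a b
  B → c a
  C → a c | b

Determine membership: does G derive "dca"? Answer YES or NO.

Convert to CNF:
  S -> C S | T1 A | T2 T0 | T3 B | d
  A -> T0 T1
  B -> T2 T0
  C -> T0 T2 | b
  T0 -> a
  T1 -> b
  T2 -> c
  T3 -> d

Fill CYK table bottom-up:
  T[0,0] 'd' = {S,T3}  orig:{S}
  T[1,1] 'c' = {T2}  orig:{}
  T[2,2] 'a' = {T0}  orig:{}
  T[0,1] 'dc' = ∅
  T[1,2] 'ca' = {B,S}
  T[0,2] 'dca' = {S}

S ∈ T[0,2] ⇒ YES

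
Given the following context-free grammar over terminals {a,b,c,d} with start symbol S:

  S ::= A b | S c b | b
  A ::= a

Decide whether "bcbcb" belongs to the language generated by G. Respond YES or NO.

Convert to CNF:
  S -> A T0 | S X2 | b
  A -> a
  T0 -> b
  T1 -> c
  X2 -> T1 T0

CYK fill:
  T[0,0] 'b' = {S,T0}  orig:{S}
  T[1,1] 'c' = {T1}  orig:{}
  T[2,2] 'b' = {S,T0}  orig:{S}
  T[3,3] 'c' = {T1}  orig:{}
  T[4,4] 'b' = {S,T0}  orig:{S}
  T[0,1] 'bc' = ∅
  T[1,2] 'cb' = {X2}  orig:{}
  T[2,3] 'bc' = ∅
  T[3,4] 'cb' = {X2}  orig:{}
  T[0,2] 'bcb' = {S}
  T[1,3] 'cbc' = ∅
  T[2,4] 'bcb' = {S}
  T[0,3] 'bcbc' = ∅
  T[1,4] 'cbcb' = ∅
  T[0,4] 'bcbcb' = {S}

S ∈ T[0,4] ⇒ YES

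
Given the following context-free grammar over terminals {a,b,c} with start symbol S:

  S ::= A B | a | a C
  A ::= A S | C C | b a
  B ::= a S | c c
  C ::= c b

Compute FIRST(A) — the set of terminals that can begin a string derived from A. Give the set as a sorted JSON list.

FIRST sets, iterate to fixpoint:
round 1:
  A via A→b a: +{b}
  B via B→a S: +{a}
  B via B→c c: +{c}
  C via C→c b: +{c}
  S via S→A B: +{b}
  S via S→a: +{a}
  S: {a,b}  A: {b}  B: {a,c}  C: {c}
round 2:
  A via A→C C: +{c}
  S via S→A B: +{c}
  S: {a,b,c}  A: {b,c}  B: {a,c}  C: {c}
round 3: (stable)
  S: {a,b,c}  A: {b,c}  B: {a,c}  C: {c}

FIRST(A) = ["b", "c"]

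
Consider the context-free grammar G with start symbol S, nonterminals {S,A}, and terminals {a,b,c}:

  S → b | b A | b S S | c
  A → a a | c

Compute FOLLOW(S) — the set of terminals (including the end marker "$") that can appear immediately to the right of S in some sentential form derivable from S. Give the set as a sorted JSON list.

FIRST sets, iterate to fixpoint:
round 1:
  A via A→a a: +{a}
  A via A→c: +{c}
  S via S→b: +{b}
  S via S→c: +{c}
  FIRST[S]={b,c}  FIRST[A]={a,c}
round 2: (stable)
  FIRST[S]={b,c}  FIRST[A]={a,c}

FOLLOW sets:
FOLLOW(S) := {$}
pass 1:
  S→b A: FOLLOW(A) ⊇ FOLLOW(S) ⊇ {$}; new: +{$}
  S→b S S: FOLLOW(S) ⊇ FIRST(S) = {b,c}; new: +{b,c}
  FOLLOW(S)={$,b,c}  FOLLOW(A)={$}
pass 2:
  S→b A: FOLLOW(A) ⊇ FOLLOW(S) ⊇ {$,b,c}; new: +{b,c}
  FOLLOW(S)={$,b,c}  FOLLOW(A)={$,b,c}
pass 3: (no change)
  FOLLOW(S)={$,b,c}  FOLLOW(A)={$,b,c}

FOLLOW(S) = ["$", "b", "c"]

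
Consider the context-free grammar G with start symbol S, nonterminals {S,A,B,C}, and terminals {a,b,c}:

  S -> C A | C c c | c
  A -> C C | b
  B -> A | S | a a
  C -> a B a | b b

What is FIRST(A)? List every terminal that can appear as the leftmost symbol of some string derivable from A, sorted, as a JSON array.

FIRST iteration:
[1]
  A via A→b: +{b}
  B via B→A: +{b}
  B via B→a a: +{a}
  C via C→a B a: +{a}
  C via C→b b: +{b}
  S via S→C A: +{a,b}
  S via S→c: +{c}
  FIRST(S)={a,b,c}  FIRST(A)={b}  FIRST(B)={a,b}  FIRST(C)={a,b}
[2]
  A via A→C C: +{a}
  B via B→S: +{c}
  FIRST(S)={a,b,c}  FIRST(A)={a,b}  FIRST(B)={a,b,c}  FIRST(C)={a,b}
[3] (stable)
  FIRST(S)={a,b,c}  FIRST(A)={a,b}  FIRST(B)={a,b,c}  FIRST(C)={a,b}

FIRST(A) = ["a", "b"]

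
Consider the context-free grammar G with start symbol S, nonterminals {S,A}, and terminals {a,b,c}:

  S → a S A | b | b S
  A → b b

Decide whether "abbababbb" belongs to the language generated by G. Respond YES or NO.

Convert to CNF:
  S -> T0 S | T1 X2 | b
  A -> T0 T0
  T0 -> b
  T1 -> a
  X2 -> S A

Fill CYK table bottom-up:
  T[0,0] 'a' = {T1}  orig:{}
  T[1,1] 'b' = {S,T0}  orig:{S}
  T[2,2] 'b' = {S,T0}  orig:{S}
  T[3,3] 'a' = {T1}  orig:{}
  T[4,4] 'b' = {S,T0}  orig:{S}
  T[5,5] 'a' = {T1}  orig:{}
  T[6,6] 'b' = {S,T0}  orig:{S}
  T[7,7] 'b' = {S,T0}  orig:{S}
  T[8,8] 'b' = {S,T0}  orig:{S}
  T[0,1] 'ab' = ∅
  T[1,2] 'bb' = {A,S}
  T[2,3] 'ba' = ∅
  T[3,4] 'ab' = ∅
  T[4,5] 'ba' = ∅
  T[5,6] 'ab' = ∅
  T[6,7] 'bb' = {A,S}
  T[7,8] 'bb' = {A,S}
  T[0,2] 'abb' = ∅
  T[1,3] 'bba' = ∅
  T[2,4] 'bab' = ∅
  T[3,5] 'aba' = ∅
  T[4,6] 'bab' = ∅
  T[5,7] 'abb' = ∅
  T[6,8] 'bbb' = {S,X2}  orig:{S}
  T[0,3] 'abba' = ∅
  T[1,4] 'bbab' = ∅
  T[2,5] 'baba' = ∅
  T[3,6] 'abab' = ∅
  T[4,7] 'babb' = ∅
  T[5,8] 'abbb' = {S}
  T[0,4] 'abbab' = ∅
  T[1,5] 'bbaba' = ∅
  T[2,6] 'babab' = ∅
  T[3,7] 'ababb' = ∅
  T[4,8] 'babbb' = {S}
  T[0,5] 'abbaba' = ∅
  T[1,6] 'bbabab' = ∅
  T[2,7] 'bababb' = ∅
  T[3,8] 'ababbb' = ∅
  T[0,6] 'abbabab' = ∅
  T[1,7] 'bbababb' = ∅
  T[2,8] 'bababbb' = ∅
  T[0,7] 'abbababb' = ∅
  T[1,8] 'bbababbb' = ∅
  T[0,8] 'abbababbb' = ∅

S ∉ T[0,8] ⇒ NO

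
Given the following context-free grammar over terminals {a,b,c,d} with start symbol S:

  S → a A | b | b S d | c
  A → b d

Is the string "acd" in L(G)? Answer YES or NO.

CNF form of G:
  S -> T0 X3 | T2 A | b | c
  A -> T0 T1
  T0 -> b
  T1 -> d
  T2 -> a
  X3 -> S T1

CYK fill:
  T[0,0] 'a' = {T2}  orig:{}
  T[1,1] 'c' = {S}
  T[2,2] 'd' = {T1}  orig:{}
  T[0,1] 'ac' = ∅
  T[1,2] 'cd' = {X3}  orig:{}
  T[0,2] 'acd' = ∅

S ∉ T[0,2] ⇒ NO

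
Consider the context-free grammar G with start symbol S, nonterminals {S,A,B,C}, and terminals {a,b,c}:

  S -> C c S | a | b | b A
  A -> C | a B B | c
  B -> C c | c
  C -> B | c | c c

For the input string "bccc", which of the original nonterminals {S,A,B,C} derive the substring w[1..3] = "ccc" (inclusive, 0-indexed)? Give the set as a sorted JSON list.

CNF form of G:
  S -> C X4 | T2 A | a | b
  A -> C T0 | T0 T0 | T1 X3 | c
  B -> C T0 | c
  C -> C T0 | T0 T0 | c
  T0 -> c
  T1 -> a
  T2 -> b
  X3 -> B B
  X4 -> T0 S

Fill CYK table bottom-up, restricted to cells inside w[1..3]:
  [1..1]={A,B,C,T0}  "c"  orig:{A,B,C}
  [2..2]={A,B,C,T0}  "c"  orig:{A,B,C}
  [3..3]={A,B,C,T0}  "c"  orig:{A,B,C}
  [1..2]={A,B,C,X3}  "cc"  orig:{A,B,C}
  [2..3]={A,B,C,X3}  "cc"  orig:{A,B,C}
  [1..3]={A,B,C,X3}  "ccc"  orig:{A,B,C}

Original NTs in T[1,3] deriving "ccc": ["A", "B", "C"]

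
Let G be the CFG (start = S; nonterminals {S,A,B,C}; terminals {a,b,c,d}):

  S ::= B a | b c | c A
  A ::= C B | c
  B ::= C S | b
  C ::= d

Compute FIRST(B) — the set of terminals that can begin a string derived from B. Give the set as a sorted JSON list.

Compute FIRST by fixpoint:
iter 1:
  A via A→c: +{c}
  B via B→b: +{b}
  C via C→d: +{d}
  S via S→B a: +{b}
  S via S→c A: +{c}
  S: {b,c}  A: {c}  B: {b}  C: {d}
iter 2:
  A via A→C B: +{d}
  B via B→C S: +{d}
  S via S→B a: +{d}
  S: {b,c,d}  A: {c,d}  B: {b,d}  C: {d}
iter 3: — fixpoint
  S: {b,c,d}  A: {c,d}  B: {b,d}  C: {d}

FIRST(B) = ["b", "d"]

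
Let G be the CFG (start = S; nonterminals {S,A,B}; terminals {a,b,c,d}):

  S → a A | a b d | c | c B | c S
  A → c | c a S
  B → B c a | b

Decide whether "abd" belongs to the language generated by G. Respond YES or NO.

CNF form of G:
  S -> T0 B | T0 S | T1 A | T1 X6 | c
  A -> T0 X4 | c
  B -> B X5 | b
  T0 -> c
  T1 -> a
  T2 -> b
  T3 -> d
  X4 -> T1 S
  X5 -> T0 T1
  X6 -> T2 T3

CYK fill:
  T[0,0] 'a' = {T1}  orig:{}
  T[1,1] 'b' = {B,T2}  orig:{B}
  T[2,2] 'd' = {T3}  orig:{}
  T[0,1] 'ab' = ∅
  T[1,2] 'bd' = {X6}  orig:{}
  T[0,2] 'abd' = {S}

S ∈ T[0,2] ⇒ YES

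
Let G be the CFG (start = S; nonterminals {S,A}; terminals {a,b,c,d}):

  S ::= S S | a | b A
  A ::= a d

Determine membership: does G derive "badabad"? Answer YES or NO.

CNF form of G:
  S -> S S | T2 A | a
  A -> T0 T1
  T0 -> a
  T1 -> d
  T2 -> b

CYK fill:
  T[0,0] 'b' = {T2}  orig:{}
  T[1,1] 'a' = {S,T0}  orig:{S}
  T[2,2] 'd' = {T1}  orig:{}
  T[3,3] 'a' = {S,T0}  orig:{S}
  T[4,4] 'b' = {T2}  orig:{}
  T[5,5] 'a' = {S,T0}  orig:{S}
  T[6,6] 'd' = {T1}  orig:{}
  T[0,1] 'ba' = ∅
  T[1,2] 'ad' = {A}
  T[2,3] 'da' = ∅
  T[3,4] 'ab' = ∅
  T[4,5] 'ba' = ∅
  T[5,6] 'ad' = {A}
  T[0,2] 'bad' = {S}
  T[1,3] 'ada' = ∅
  T[2,4] 'dab' = ∅
  T[3,5] 'aba' = ∅
  T[4,6] 'bad' = {S}
  T[0,3] 'bada' = {S}
  T[1,4] 'adab' = ∅
  T[2,5] 'daba' = ∅
  T[3,6] 'abad' = {S}
  T[0,4] 'badab' = ∅
  T[1,5] 'adaba' = ∅
  T[2,6] 'dabad' = ∅
  T[0,5] 'badaba' = ∅
  T[1,6] 'adabad' = ∅
  T[0,6] 'badabad' = {S}

S ∈ T[0,6] ⇒ YES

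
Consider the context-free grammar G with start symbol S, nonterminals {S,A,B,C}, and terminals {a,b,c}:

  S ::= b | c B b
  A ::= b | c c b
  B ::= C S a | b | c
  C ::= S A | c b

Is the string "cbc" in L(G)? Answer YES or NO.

CNF form of G:
  S -> T0 X5 | b
  A -> T0 X3 | b
  B -> C X4 | b | c
  C -> S A | T0 T1
  T0 -> c
  T1 -> b
  T2 -> a
  X3 -> T0 T1
  X4 -> S T2
  X5 -> B T1

Fill CYK table bottom-up:
  T[0,0] 'c' = {B,T0}  orig:{B}
  T[1,1] 'b' = {A,B,S,T1}  orig:{A,B,S}
  T[2,2] 'c' = {B,T0}  orig:{B}
  T[0,1] 'cb' = {C,X3,X5}  orig:{C}
  T[1,2] 'bc' = ∅
  T[0,2] 'cbc' = ∅

S ∉ T[0,2] ⇒ NO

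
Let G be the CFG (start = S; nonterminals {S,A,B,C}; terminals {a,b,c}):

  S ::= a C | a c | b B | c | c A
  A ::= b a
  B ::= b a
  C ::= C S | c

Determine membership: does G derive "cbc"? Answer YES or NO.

CNF form of G:
  S -> T0 B | T1 C | T1 T2 | T2 A | c
  A -> T0 T1
  B -> T0 T1
  C -> C S | c
  T0 -> b
  T1 -> a
  T2 -> c

Fill CYK table bottom-up:
  [0..0]={C,S,T2}  "c"  orig:{C,S}
  [1..1]={T0}  "b"  orig:{}
  [2..2]={C,S,T2}  "c"  orig:{C,S}
  [0..1]=∅  "cb"
  [1..2]=∅  "bc"
  [0..2]=∅  "cbc"

S ∉ T[0,2] ⇒ NO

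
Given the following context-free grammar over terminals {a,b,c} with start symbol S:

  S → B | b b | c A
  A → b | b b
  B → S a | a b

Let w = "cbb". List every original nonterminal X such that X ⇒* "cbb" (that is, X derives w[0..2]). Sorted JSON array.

Convert to CNF:
  S -> S T1 | T0 T0 | T1 T0 | T2 A
  A -> T0 T0 | b
  B -> S T1 | T1 T0
  T0 -> b
  T1 -> a
  T2 -> c

Fill CYK table bottom-up — only the sub-triangle for w[0..2]:
  [0..0]={T2}  "c"  orig:{}
  [1..1]={A,T0}  "b"  orig:{A}
  [2..2]={A,T0}  "b"  orig:{A}
  [0..1]={S}  "cb"
  [1..2]={A,S}  "bb"
  [0..2]={S}  "cbb"

Original NTs in T[0,2] deriving "cbb": ["S"]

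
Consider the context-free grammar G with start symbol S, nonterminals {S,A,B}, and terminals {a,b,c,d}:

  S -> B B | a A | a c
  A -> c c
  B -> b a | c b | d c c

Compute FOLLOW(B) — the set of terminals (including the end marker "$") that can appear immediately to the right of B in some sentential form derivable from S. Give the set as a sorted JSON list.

FIRST iteration:
round 1:
  A via A→c c: +{c}
  B via B→b a: +{b}
  B via B→c b: +{c}
  B via B→d c c: +{d}
  S via S→B B: +{b,c,d}
  S via S→a A: +{a}
  FIRST(S)={a,b,c,d}  FIRST(A)={c}  FIRST(B)={b,c,d}
round 2: (no change)
  FIRST(S)={a,b,c,d}  FIRST(A)={c}  FIRST(B)={b,c,d}

FOLLOW iteration:
seed FOLLOW(S) with $
[1]
  S→B B: FOLLOW(B) ⊇ FIRST(B) = {b,c,d}; new: +{b,c,d}
  S→B B: FOLLOW(B) ⊇ FOLLOW(S) ⊇ {$}; new: +{$}
  S→a A: FOLLOW(A) ⊇ FOLLOW(S) ⊇ {$}; new: +{$}
  FOLLOW(S)={$}  FOLLOW(A)={$}  FOLLOW(B)={$,b,c,d}
[2] (no change)
  FOLLOW(S)={$}  FOLLOW(A)={$}  FOLLOW(B)={$,b,c,d}

FOLLOW(B) = ["$", "b", "c", "d"]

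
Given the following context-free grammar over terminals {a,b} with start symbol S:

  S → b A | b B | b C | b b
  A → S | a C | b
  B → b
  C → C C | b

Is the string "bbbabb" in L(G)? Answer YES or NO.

CNF form of G:
  S -> T1 A | T1 B | T1 C | T1 T1
  A -> T0 C | T1 A | T1 B | T1 C | T1 T1 | b
  B -> b
  C -> C C | b
  T0 -> a
  T1 -> b

CYK table (by increasing span):
  cell(0,0) b: {A,B,C,T1}  orig:{A,B,C}
  cell(1,1) b: {A,B,C,T1}  orig:{A,B,C}
  cell(2,2) b: {A,B,C,T1}  orig:{A,B,C}
  cell(3,3) a: {T0}  orig:{}
  cell(4,4) b: {A,B,C,T1}  orig:{A,B,C}
  cell(5,5) b: {A,B,C,T1}  orig:{A,B,C}
  cell(0,1) bb: {A,C,S}
  cell(1,2) bb: {A,C,S}
  cell(2,3) ba: ∅
  cell(3,4) ab: {A}
  cell(4,5) bb: {A,C,S}
  cell(0,2) bbb: {A,C,S}
  cell(1,3) bba: ∅
  cell(2,4) bab: {A,S}
  cell(3,5) abb: {A}
  cell(0,3) bbba: ∅
  cell(1,4) bbab: {A,S}
  cell(2,5) babb: {A,S}
  cell(0,4) bbbab: {A,S}
  cell(1,5) bbabb: {A,S}
  cell(0,5) bbbabb: {A,S}

S ∈ T[0,5] ⇒ YES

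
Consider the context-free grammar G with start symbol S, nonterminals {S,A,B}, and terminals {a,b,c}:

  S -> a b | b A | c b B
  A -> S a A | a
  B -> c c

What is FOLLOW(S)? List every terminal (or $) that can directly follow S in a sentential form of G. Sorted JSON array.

Compute FIRST by fixpoint:
iter 1:
  A via A→a: +{a}
  B via B→c c: +{c}
  S via S→a b: +{a}
  S via S→b A: +{b}
  S via S→c b B: +{c}
  FIRST(S)={a,b,c}  FIRST(A)={a}  FIRST(B)={c}
iter 2:
  A via A→S a A: +{b,c}
  FIRST(S)={a,b,c}  FIRST(A)={a,b,c}  FIRST(B)={c}
iter 3: (no change)
  FIRST(S)={a,b,c}  FIRST(A)={a,b,c}  FIRST(B)={c}

FOLLOW sets:
initialize: $ ∈ FOLLOW(S)
round 1:
  A→S a A: FOLLOW(S) ⊇ FIRST(a) = {a}; new: +{a}
  S→b A: FOLLOW(A) ⊇ FOLLOW(S) ⊇ {$,a}; new: +{$,a}
  S→c b B: FOLLOW(B) ⊇ FOLLOW(S) ⊇ {$,a}; new: +{$,a}
  FOLLOW(S)={$,a}  FOLLOW(A)={$,a}  FOLLOW(B)={$,a}
round 2: done
  FOLLOW(S)={$,a}  FOLLOW(A)={$,a}  FOLLOW(B)={$,a}

FOLLOW(S) = ["$", "a"]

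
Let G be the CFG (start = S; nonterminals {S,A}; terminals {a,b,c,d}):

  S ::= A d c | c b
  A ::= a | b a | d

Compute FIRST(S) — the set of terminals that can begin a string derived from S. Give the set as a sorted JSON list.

FIRST sets, iterate to fixpoint:
[1]
  A via A→a: +{a}
  A via A→b a: +{b}
  A via A→d: +{d}
  S via S→A d c: +{a,b,d}
  S via S→c b: +{c}
  FIRST(S)={a,b,c,d}  FIRST(A)={a,b,d}
[2] (stable)
  FIRST(S)={a,b,c,d}  FIRST(A)={a,b,d}

FIRST(S) = ["a", "b", "c", "d"]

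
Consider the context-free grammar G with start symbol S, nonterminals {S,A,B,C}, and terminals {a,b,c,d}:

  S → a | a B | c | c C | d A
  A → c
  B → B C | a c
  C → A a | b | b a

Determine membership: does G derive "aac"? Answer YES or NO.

CNF form of G:
  S -> T0 B | T1 C | T3 A | a | c
  A -> c
  B -> B C | T0 T1
  C -> A T0 | T2 T0 | b
  T0 -> a
  T1 -> c
  T2 -> b
  T3 -> d

Fill CYK table bottom-up:
  [0..0]={S,T0}  "a"  orig:{S}
  [1..1]={S,T0}  "a"  orig:{S}
  [2..2]={A,S,T1}  "c"  orig:{A,S}
  [0..1]=∅  "aa"
  [1..2]={B}  "ac"
  [0..2]={S}  "aac"

S ∈ T[0,2] ⇒ YES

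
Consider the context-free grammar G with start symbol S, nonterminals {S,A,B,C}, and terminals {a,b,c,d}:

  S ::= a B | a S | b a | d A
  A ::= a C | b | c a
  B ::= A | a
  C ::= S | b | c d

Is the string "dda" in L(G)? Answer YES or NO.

CNF form of G:
  S -> T0 B | T0 S | T2 T0 | T3 A
  A -> T0 C | T1 T0 | b
  B -> T0 C | T1 T0 | a | b
  C -> T0 B | T0 S | T1 T3 | T2 T0 | T3 A | b
  T0 -> a
  T1 -> c
  T2 -> b
  T3 -> d

CYK fill:
  T[0,0] 'd' = {T3}  orig:{}
  T[1,1] 'd' = {T3}  orig:{}
  T[2,2] 'a' = {B,T0}  orig:{B}
  T[0,1] 'dd' = ∅
  T[1,2] 'da' = ∅
  T[0,2] 'dda' = ∅

S ∉ T[0,2] ⇒ NO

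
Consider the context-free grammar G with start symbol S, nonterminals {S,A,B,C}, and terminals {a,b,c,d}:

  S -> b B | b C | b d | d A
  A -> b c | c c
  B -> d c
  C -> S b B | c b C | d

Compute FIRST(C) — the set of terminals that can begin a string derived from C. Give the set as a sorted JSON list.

FIRST iteration:
iter 1:
  A via A→b c: +{b}
  A via A→c c: +{c}
  B via B→d c: +{d}
  C via C→c b C: +{c}
  C via C→d: +{d}
  S via S→b B: +{b}
  S via S→d A: +{d}
  FIRST(S)={b,d}  FIRST(A)={b,c}  FIRST(B)={d}  FIRST(C)={c,d}
iter 2:
  C via C→S b B: +{b}
  FIRST(S)={b,d}  FIRST(A)={b,c}  FIRST(B)={d}  FIRST(C)={b,c,d}
iter 3: — fixpoint
  FIRST(S)={b,d}  FIRST(A)={b,c}  FIRST(B)={d}  FIRST(C)={b,c,d}

FIRST(C) = ["b", "c", "d"]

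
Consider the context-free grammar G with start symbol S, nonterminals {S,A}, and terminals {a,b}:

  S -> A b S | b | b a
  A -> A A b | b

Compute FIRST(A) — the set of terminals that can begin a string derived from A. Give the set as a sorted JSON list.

FIRST sets, iterate to fixpoint:
iter 1:
  A via A→b: +{b}
  S via S→A b S: +{b}
  FIRST(S)={b}  FIRST(A)={b}
iter 2: — fixpoint
  FIRST(S)={b}  FIRST(A)={b}

FIRST(A) = ["b"]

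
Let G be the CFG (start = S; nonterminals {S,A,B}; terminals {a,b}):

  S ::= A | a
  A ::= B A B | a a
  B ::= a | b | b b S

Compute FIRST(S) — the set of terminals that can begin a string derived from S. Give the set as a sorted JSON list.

Compute FIRST by fixpoint:
pass 1:
  A via A→a a: +{a}
  B via B→a: +{a}
  B via B→b: +{b}
  S via S→A: +{a}
  FIRST[S]={a}  FIRST[A]={a}  FIRST[B]={a,b}
pass 2:
  A via A→B A B: +{b}
  S via S→A: +{b}
  FIRST[S]={a,b}  FIRST[A]={a,b}  FIRST[B]={a,b}
pass 3: done
  FIRST[S]={a,b}  FIRST[A]={a,b}  FIRST[B]={a,b}

FIRST(S) = ["a", "b"]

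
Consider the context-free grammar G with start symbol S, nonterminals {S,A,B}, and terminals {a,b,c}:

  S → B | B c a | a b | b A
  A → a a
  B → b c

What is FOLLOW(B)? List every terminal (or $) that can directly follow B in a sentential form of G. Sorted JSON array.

Compute FIRST by fixpoint:
[1]
  A via A→a a: +{a}
  B via B→b c: +{b}
  S via S→B: +{b}
  S via S→a b: +{a}
  FIRST[S]={a,b}  FIRST[A]={a}  FIRST[B]={b}
[2] (stable)
  FIRST[S]={a,b}  FIRST[A]={a}  FIRST[B]={b}

Compute FOLLOW by fixpoint:
initialize: $ ∈ FOLLOW(S)
iter 1:
  S→B: FOLLOW(B) ⊇ FOLLOW(S) ⊇ {$}; new: +{$}
  S→B c a: FOLLOW(B) ⊇ FIRST(c) = {c}; new: +{c}
  S→b A: FOLLOW(A) ⊇ FOLLOW(S) ⊇ {$}; new: +{$}
  S: {$}  A: {$}  B: {$,c}
iter 2: (no change)
  S: {$}  A: {$}  B: {$,c}

FOLLOW(B) = ["$", "c"]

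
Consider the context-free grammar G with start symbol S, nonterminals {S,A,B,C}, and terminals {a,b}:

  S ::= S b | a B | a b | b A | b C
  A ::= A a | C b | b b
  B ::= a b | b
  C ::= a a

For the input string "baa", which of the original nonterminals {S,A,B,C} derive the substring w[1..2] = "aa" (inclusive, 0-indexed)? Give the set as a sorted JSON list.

CNF form of G:
  S -> S T1 | T0 B | T0 T1 | T1 A | T1 C
  A -> A T0 | C T1 | T1 T1
  B -> T0 T1 | b
  C -> T0 T0
  T0 -> a
  T1 -> b

CYK fill, restricted to cells inside w[1..2]:
  T[1,1] 'a' = {T0}  orig:{}
  T[2,2] 'a' = {T0}  orig:{}
  T[1,2] 'aa' = {C}

Original NTs in T[1,2] deriving "aa": ["C"]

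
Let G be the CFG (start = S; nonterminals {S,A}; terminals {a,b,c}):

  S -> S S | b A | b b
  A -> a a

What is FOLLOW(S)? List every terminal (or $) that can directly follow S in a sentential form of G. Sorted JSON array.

FIRST sets, iterate to fixpoint:
iter 1:
  A via A→a a: +{a}
  S via S→b A: +{b}
  FIRST(S)={b}  FIRST(A)={a}
iter 2: — fixpoint
  FIRST(S)={b}  FIRST(A)={a}

FOLLOW iteration:
FOLLOW(S) := {$}
iter 1:
  S→S S: FOLLOW(S) ⊇ FIRST(S) = {b}; new: +{b}
  S→b A: FOLLOW(A) ⊇ FOLLOW(S) ⊇ {$,b}; new: +{$,b}
  S: {$,b}  A: {$,b}
iter 2: done
  S: {$,b}  A: {$,b}

FOLLOW(S) = ["$", "b"]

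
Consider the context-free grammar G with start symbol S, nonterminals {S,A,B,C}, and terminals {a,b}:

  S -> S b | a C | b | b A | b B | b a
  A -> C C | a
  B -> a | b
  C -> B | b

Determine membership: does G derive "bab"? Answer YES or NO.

CNF form of G:
  S -> S T0 | T0 A | T0 B | T0 T1 | T1 C | b
  A -> C C | a
  B -> a | b
  C -> a | b
  T0 -> b
  T1 -> a

Fill CYK table bottom-up:
  [0..0]={B,C,S,T0}  "b"  orig:{B,C,S}
  [1..1]={A,B,C,T1}  "a"  orig:{A,B,C}
  [2..2]={B,C,S,T0}  "b"  orig:{B,C,S}
  [0..1]={A,S}  "ba"
  [1..2]={A,S}  "ab"
  [0..2]={S}  "bab"

S ∈ T[0,2] ⇒ YES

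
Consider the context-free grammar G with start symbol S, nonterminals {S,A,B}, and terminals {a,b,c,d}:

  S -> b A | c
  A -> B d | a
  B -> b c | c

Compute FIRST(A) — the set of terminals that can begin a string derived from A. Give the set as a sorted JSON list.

FIRST sets, iterate to fixpoint:
iter 1:
  A via A→a: +{a}
  B via B→b c: +{b}
  B via B→c: +{c}
  S via S→b A: +{b}
  S via S→c: +{c}
  S: {b,c}  A: {a}  B: {b,c}
iter 2:
  A via A→B d: +{b,c}
  S: {b,c}  A: {a,b,c}  B: {b,c}
iter 3: (stable)
  S: {b,c}  A: {a,b,c}  B: {b,c}

FIRST(A) = ["a", "b", "c"]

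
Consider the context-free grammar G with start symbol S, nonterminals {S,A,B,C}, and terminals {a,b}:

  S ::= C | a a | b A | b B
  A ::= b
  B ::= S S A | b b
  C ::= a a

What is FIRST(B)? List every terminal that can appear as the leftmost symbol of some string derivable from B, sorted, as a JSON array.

FIRST iteration:
round 1:
  A via A→b: +{b}
  B via B→b b: +{b}
  C via C→a a: +{a}
  S via S→C: +{a}
  S via S→b A: +{b}
  FIRST(S)={a,b}  FIRST(A)={b}  FIRST(B)={b}  FIRST(C)={a}
round 2:
  B via B→S S A: +{a}
  FIRST(S)={a,b}  FIRST(A)={b}  FIRST(B)={a,b}  FIRST(C)={a}
round 3: (no change)
  FIRST(S)={a,b}  FIRST(A)={b}  FIRST(B)={a,b}  FIRST(C)={a}

FIRST(B) = ["a", "b"]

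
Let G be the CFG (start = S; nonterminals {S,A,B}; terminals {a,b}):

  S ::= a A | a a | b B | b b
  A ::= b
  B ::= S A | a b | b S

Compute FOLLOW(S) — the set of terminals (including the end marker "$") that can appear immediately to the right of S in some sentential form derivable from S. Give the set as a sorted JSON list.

FIRST sets, iterate to fixpoint:
pass 1:
  A via A→b: +{b}
  B via B→a b: +{a}
  B via B→b S: +{b}
  S via S→a A: +{a}
  S via S→b B: +{b}
  FIRST(S)={a,b}  FIRST(A)={b}  FIRST(B)={a,b}
pass 2: (stable)
  FIRST(S)={a,b}  FIRST(A)={b}  FIRST(B)={a,b}

FOLLOW sets:
FOLLOW(S) := {$}
iter 1:
  B→S A: FOLLOW(S) ⊇ FIRST(A) = {b}; new: +{b}
  S→a A: FOLLOW(A) ⊇ FOLLOW(S) ⊇ {$,b}; new: +{$,b}
  S→b B: FOLLOW(B) ⊇ FOLLOW(S) ⊇ {$,b}; new: +{$,b}
  FOLLOW[S]={$,b}  FOLLOW[A]={$,b}  FOLLOW[B]={$,b}
iter 2: (no change)
  FOLLOW[S]={$,b}  FOLLOW[A]={$,b}  FOLLOW[B]={$,b}

FOLLOW(S) = ["$", "b"]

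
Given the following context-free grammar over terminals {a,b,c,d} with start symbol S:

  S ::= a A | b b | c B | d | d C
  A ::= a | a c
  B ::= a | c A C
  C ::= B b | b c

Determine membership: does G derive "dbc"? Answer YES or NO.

Convert to CNF:
  S -> T0 A | T1 B | T2 T2 | T3 C | d
  A -> T0 T1 | a
  B -> T1 X4 | a
  C -> B T2 | T2 T1
  T0 -> a
  T1 -> c
  T2 -> b
  T3 -> d
  X4 -> A C

CYK fill:
  cell(0,0) d: {S,T3}  orig:{S}
  cell(1,1) b: {T2}  orig:{}
  cell(2,2) c: {T1}  orig:{}
  cell(0,1) db: ∅
  cell(1,2) bc: {C}
  cell(0,2) dbc: {S}

S ∈ T[0,2] ⇒ YES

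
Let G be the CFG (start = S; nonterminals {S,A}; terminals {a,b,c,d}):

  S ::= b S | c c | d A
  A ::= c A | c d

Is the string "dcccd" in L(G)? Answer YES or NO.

Convert to CNF:
  S -> T0 T0 | T1 A | T2 S
  A -> T0 A | T0 T1
  T0 -> c
  T1 -> d
  T2 -> b

CYK table (by increasing span):
  cell(0,0) d: {T1}  orig:{}
  cell(1,1) c: {T0}  orig:{}
  cell(2,2) c: {T0}  orig:{}
  cell(3,3) c: {T0}  orig:{}
  cell(4,4) d: {T1}  orig:{}
  cell(0,1) dc: ∅
  cell(1,2) cc: {S}
  cell(2,3) cc: {S}
  cell(3,4) cd: {A}
  cell(0,2) dcc: ∅
  cell(1,3) ccc: ∅
  cell(2,4) ccd: {A}
  cell(0,3) dccc: ∅
  cell(1,4) cccd: {A}
  cell(0,4) dcccd: {S}

S ∈ T[0,4] ⇒ YES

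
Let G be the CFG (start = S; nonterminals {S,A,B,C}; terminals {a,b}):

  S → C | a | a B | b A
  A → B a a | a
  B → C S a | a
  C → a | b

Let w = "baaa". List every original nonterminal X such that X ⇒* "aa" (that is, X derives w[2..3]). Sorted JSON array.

Convert to CNF:
  S -> T0 B | T1 A | a | b
  A -> B X2 | a
  B -> C X3 | a
  C -> a | b
  T0 -> a
  T1 -> b
  X2 -> T0 T0
  X3 -> S T0

CYK fill (cells [i..j] with 2 ≤ i ≤ j ≤ 3 only):
  T[2,2] 'a' = {A,B,C,S,T0}  orig:{A,B,C,S}
  T[3,3] 'a' = {A,B,C,S,T0}  orig:{A,B,C,S}
  T[2,3] 'aa' = {S,X2,X3}  orig:{S}

Original NTs in T[2,3] deriving "aa": ["S"]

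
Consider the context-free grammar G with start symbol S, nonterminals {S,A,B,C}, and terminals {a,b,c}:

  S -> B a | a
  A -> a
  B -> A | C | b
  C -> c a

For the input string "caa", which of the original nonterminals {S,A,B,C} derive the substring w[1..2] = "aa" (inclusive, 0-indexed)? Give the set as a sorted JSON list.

Convert to CNF:
  S -> B T1 | a
  A -> a
  B -> T0 T1 | a | b
  C -> T0 T1
  T0 -> c
  T1 -> a

Fill CYK table bottom-up — only the sub-triangle for w[1..2]:
  cell(1,1) a: {A,B,S,T1}  orig:{A,B,S}
  cell(2,2) a: {A,B,S,T1}  orig:{A,B,S}
  cell(1,2) aa: {S}

Original NTs in T[1,2] deriving "aa": ["S"]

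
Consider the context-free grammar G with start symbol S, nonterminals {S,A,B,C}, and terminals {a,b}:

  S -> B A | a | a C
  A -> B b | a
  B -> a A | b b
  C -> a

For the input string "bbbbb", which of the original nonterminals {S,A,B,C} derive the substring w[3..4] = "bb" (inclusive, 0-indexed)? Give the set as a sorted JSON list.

Convert to CNF:
  S -> B A | T1 C | a
  A -> B T0 | a
  B -> T0 T0 | T1 A
  C -> a
  T0 -> b
  T1 -> a

Fill CYK table bottom-up — only the sub-triangle for w[3..4]:
  cell(3,3) b: {T0}  orig:{}
  cell(4,4) b: {T0}  orig:{}
  cell(3,4) bb: {B}

Original NTs in T[3,4] deriving "bb": ["B"]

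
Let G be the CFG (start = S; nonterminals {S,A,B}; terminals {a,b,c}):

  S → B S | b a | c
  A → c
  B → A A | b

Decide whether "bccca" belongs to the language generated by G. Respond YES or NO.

CNF form of G:
  S -> B S | T0 T1 | c
  A -> c
  B -> A A | b
  T0 -> b
  T1 -> a

CYK table (by increasing span):
  T[0,0] 'b' = {B,T0}  orig:{B}
  T[1,1] 'c' = {A,S}
  T[2,2] 'c' = {A,S}
  T[3,3] 'c' = {A,S}
  T[4,4] 'a' = {T1}  orig:{}
  T[0,1] 'bc' = {S}
  T[1,2] 'cc' = {B}
  T[2,3] 'cc' = {B}
  T[3,4] 'ca' = ∅
  T[0,2] 'bcc' = ∅
  T[1,3] 'ccc' = {S}
  T[2,4] 'cca' = ∅
  T[0,3] 'bccc' = {S}
  T[1,4] 'ccca' = ∅
  T[0,4] 'bccca' = ∅

S ∉ T[0,4] ⇒ NO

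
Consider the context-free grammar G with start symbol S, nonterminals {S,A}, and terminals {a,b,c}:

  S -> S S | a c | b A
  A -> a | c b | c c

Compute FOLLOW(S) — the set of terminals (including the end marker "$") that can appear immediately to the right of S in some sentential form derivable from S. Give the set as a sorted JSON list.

FIRST sets, iterate to fixpoint:
iter 1:
  A via A→a: +{a}
  A via A→c b: +{c}
  S via S→a c: +{a}
  S via S→b A: +{b}
  S: {a,b}  A: {a,c}
iter 2: — fixpoint
  S: {a,b}  A: {a,c}

FOLLOW sets:
initialize: $ ∈ FOLLOW(S)
round 1:
  S→S S: FOLLOW(S) ⊇ FIRST(S) = {a,b}; new: +{a,b}
  S→b A: FOLLOW(A) ⊇ FOLLOW(S) ⊇ {$,a,b}; new: +{$,a,b}
  FOLLOW[S]={$,a,b}  FOLLOW[A]={$,a,b}
round 2: (stable)
  FOLLOW[S]={$,a,b}  FOLLOW[A]={$,a,b}

FOLLOW(S) = ["$", "a", "b"]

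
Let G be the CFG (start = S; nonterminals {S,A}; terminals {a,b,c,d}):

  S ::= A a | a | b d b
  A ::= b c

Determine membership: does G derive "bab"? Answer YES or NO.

CNF form of G:
  S -> A T2 | T0 X4 | a
  A -> T0 T1
  T0 -> b
  T1 -> c
  T2 -> a
  T3 -> d
  X4 -> T3 T0

CYK table (by increasing span):
  T[0,0] 'b' = {T0}  orig:{}
  T[1,1] 'a' = {S,T2}  orig:{S}
  T[2,2] 'b' = {T0}  orig:{}
  T[0,1] 'ba' = ∅
  T[1,2] 'ab' = ∅
  T[0,2] 'bab' = ∅

S ∉ T[0,2] ⇒ NO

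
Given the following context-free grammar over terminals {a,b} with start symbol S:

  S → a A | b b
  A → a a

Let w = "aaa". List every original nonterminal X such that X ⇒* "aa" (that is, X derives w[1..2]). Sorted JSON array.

CNF form of G:
  S -> T0 A | T1 T1
  A -> T0 T0
  T0 -> a
  T1 -> b

CYK table (by increasing span) (cells [i..j] with 1 ≤ i ≤ j ≤ 2 only):
  T[1,1] 'a' = {T0}  orig:{}
  T[2,2] 'a' = {T0}  orig:{}
  T[1,2] 'aa' = {A}

Original NTs in T[1,2] deriving "aa": ["A"]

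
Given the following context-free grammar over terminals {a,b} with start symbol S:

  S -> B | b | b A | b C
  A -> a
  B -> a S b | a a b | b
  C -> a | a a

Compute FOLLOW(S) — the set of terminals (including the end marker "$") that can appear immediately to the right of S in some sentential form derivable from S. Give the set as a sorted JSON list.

Compute FIRST by fixpoint:
iter 1:
  A via A→a: +{a}
  B via B→a S b: +{a}
  B via B→b: +{b}
  C via C→a: +{a}
  S via S→B: +{a,b}
  FIRST(S)={a,b}  FIRST(A)={a}  FIRST(B)={a,b}  FIRST(C)={a}
iter 2: (no change)
  FIRST(S)={a,b}  FIRST(A)={a}  FIRST(B)={a,b}  FIRST(C)={a}

Compute FOLLOW by fixpoint:
FOLLOW(S) := {$}
pass 1:
  B→a S b: FOLLOW(S) ⊇ FIRST(b) = {b}; new: +{b}
  S→B: FOLLOW(B) ⊇ FOLLOW(S) ⊇ {$,b}; new: +{$,b}
  S→b A: FOLLOW(A) ⊇ FOLLOW(S) ⊇ {$,b}; new: +{$,b}
  S→b C: FOLLOW(C) ⊇ FOLLOW(S) ⊇ {$,b}; new: +{$,b}
  S: {$,b}  A: {$,b}  B: {$,b}  C: {$,b}
pass 2: (stable)
  S: {$,b}  A: {$,b}  B: {$,b}  C: {$,b}

FOLLOW(S) = ["$", "b"]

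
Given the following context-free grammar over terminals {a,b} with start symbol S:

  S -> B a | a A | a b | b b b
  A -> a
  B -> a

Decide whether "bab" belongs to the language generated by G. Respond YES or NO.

CNF form of G:
  S -> B T0 | T0 A | T0 T1 | T1 X2
  A -> a
  B -> a
  T0 -> a
  T1 -> b
  X2 -> T1 T1

Fill CYK table bottom-up:
  [0..0]={T1}  "b"  orig:{}
  [1..1]={A,B,T0}  "a"  orig:{A,B}
  [2..2]={T1}  "b"  orig:{}
  [0..1]=∅  "ba"
  [1..2]={S}  "ab"
  [0..2]=∅  "bab"

S ∉ T[0,2] ⇒ NO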